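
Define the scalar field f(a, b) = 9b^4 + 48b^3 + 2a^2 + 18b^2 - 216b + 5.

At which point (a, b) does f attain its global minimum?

f(a,b) separates as P(a) + Q(b) + 5, so its minimum is min P + min Q + 5.
P'(a) = 4a vanishes at a ∈ {0}; Q'(b) = 36(b - 1)(b + 2)(b + 3) vanishes at b ∈ {-3, -2, 1}.
Local minima of P (where P''>0): P(0)=0. Local minima of Q: Q(-3)=243, Q(1)=-141.
So the global minimum of f is P(0) + Q(1) + 5 = 0 − 141 + 5 = -136, attained at (0, 1).

(0, 1)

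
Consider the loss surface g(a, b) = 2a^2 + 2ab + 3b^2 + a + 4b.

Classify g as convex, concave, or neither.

convex

g is quadratic, so its Hessian is the constant matrix H = [[4, 2], [2, 6]].
det(H) = 20, tr(H) = 10.
det(H) > 0 and tr(H) > 0, so H is positive definite everywhere: convex.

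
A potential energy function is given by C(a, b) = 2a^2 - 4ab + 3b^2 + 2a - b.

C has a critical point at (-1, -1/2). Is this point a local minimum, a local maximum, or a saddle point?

The Hessian of C is constant: H = [[4, -4], [-4, 6]].
det(H) = 4·6 − (-4)² = 8.
det(H) > 0 and tr(H) = 10 > 0, so H is positive definite and the point is a local minimum.

local minimum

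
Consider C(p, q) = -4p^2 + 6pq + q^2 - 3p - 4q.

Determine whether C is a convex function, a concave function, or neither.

C is quadratic, so its Hessian is the constant matrix H = [[-8, 6], [6, 2]].
det(H) = -52, tr(H) = -6.
det(H) < 0, so H is indefinite: neither convex nor concave.

neither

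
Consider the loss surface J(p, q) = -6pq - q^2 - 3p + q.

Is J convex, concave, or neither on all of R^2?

J is quadratic, so its Hessian is the constant matrix H = [[0, -6], [-6, -2]].
det(H) = -36, tr(H) = -2.
det(H) < 0, so H is indefinite: neither convex nor concave.

neither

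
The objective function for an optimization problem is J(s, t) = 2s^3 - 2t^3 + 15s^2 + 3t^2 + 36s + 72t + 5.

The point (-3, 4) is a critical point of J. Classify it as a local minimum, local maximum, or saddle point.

local maximum

The mixed partial ∂²J/∂s∂t is 0, so the Hessian at any point is diag(J_ss, J_tt) = diag(6(2s + 5), 6(-2t + 1)).
At (-3, 4): H = diag(-6, -42).
Both eigenvalues are negative, so H is negative definite: a local maximum.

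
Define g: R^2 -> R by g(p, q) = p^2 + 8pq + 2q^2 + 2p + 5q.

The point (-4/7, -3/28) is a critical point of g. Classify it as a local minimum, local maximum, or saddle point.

saddle point

The Hessian of g is constant: H = [[2, 8], [8, 4]].
det(H) = 2·4 − 8² = -56.
Since det(H) < 0, H is indefinite and the critical point is a saddle point.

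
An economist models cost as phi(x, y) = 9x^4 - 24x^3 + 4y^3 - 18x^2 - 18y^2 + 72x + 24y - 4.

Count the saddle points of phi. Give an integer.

phi separates as a function of x plus a function of y, so ∇phi=0 decouples.
∂phi/∂x = 36(x - 2)(x - 1)(x + 1) = 0 at x ∈ {-1, 1, 2}; ∂phi/∂y = 12(y - 2)(y - 1) = 0 at y ∈ {1, 2}.
The Hessian is diagonal: diag(phi_xx, phi_yy). Second derivatives: phi_xx(-1)=216, phi_xx(1)=-72, phi_xx(2)=108; phi_yy(1)=-12, phi_yy(2)=12.
Saddle points occur where the two diagonal entries have opposite signs: (-1, 1), (1, 2), (2, 1). Count: 3.

3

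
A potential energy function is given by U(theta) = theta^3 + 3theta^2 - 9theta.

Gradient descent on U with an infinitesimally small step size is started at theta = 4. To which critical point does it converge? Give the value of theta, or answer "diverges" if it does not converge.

1

U'(theta) = 3(theta - 1)(theta + 3), so U'(4) = 63.
Gradient descent moves in the -U' direction, i.e. theta is decreasing.
The nearest critical point in that direction is theta = 1, where U'' = 12 > 0 (a local minimum). The iterate converges there.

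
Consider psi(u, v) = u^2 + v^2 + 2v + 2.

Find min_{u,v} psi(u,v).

psi(u,v) separates as P(u) + Q(v) + 2, so its minimum is min P + min Q + 2.
P'(u) = 2u vanishes at u ∈ {0}; Q'(v) = 2v + 2 vanishes at v ∈ {-1}.
Local minima of P (where P''>0): P(0)=0. Local minima of Q: Q(-1)=-1.
So the global minimum of psi is P(0) + Q(-1) + 2 = 0 − 1 + 2 = 1, attained at (0, -1).

1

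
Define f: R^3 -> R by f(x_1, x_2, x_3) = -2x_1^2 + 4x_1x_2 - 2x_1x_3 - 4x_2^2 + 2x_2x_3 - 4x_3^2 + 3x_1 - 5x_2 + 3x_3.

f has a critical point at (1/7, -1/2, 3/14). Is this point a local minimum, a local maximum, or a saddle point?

local maximum

The Hessian is constant: H = [[-4, 4, -2], [4, -8, 2], [-2, 2, -8]].
Leading principal minors: Δ₁ = -4, Δ₂ = 16, Δ₃ = -112.
The minors alternate sign starting negative (−, +, −), so H is negative definite: a local maximum.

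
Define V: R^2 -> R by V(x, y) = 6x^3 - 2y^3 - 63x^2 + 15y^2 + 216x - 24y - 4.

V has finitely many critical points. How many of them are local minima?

V separates as a function of x plus a function of y, so ∇V=0 decouples.
∂V/∂x = 18(x - 4)(x - 3) = 0 at x ∈ {3, 4}; ∂V/∂y = -6(y - 4)(y - 1) = 0 at y ∈ {1, 4}.
The Hessian is diagonal: diag(V_xx, V_yy). Second derivatives: V_xx(3)=-18, V_xx(4)=18; V_yy(1)=18, V_yy(4)=-18.
Local minima occur where both diagonal entries positive: (4, 1). Count: 1.

1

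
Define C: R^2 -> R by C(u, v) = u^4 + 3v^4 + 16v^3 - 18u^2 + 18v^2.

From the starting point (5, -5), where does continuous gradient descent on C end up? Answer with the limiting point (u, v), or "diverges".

C is separable, so gradient descent decouples: u follows -∂C/∂u, v follows -∂C/∂v.
∂C/∂u = 4u(u - 3)(u + 3); at u=5 this is 320, so u decreases.
∂C/∂v = 12v(v + 1)(v + 3); at v=-5 this is -480, so v increases.
u converges to its nearest critical value 3 (a local min of the u-part); v converges to -3. The iterate converges to (3, -3).

(3, -3)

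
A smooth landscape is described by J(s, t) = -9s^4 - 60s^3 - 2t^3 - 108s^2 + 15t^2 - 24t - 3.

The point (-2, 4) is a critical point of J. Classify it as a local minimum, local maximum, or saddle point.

saddle point

The mixed partial ∂²J/∂s∂t is 0, so the Hessian at any point is diag(J_ss, J_tt) = diag(-36(3s^2 + 10s + 6), 6(-2t + 5)).
At (-2, 4): H = diag(72, -18).
The eigenvalues have opposite signs, so H is indefinite: a saddle point.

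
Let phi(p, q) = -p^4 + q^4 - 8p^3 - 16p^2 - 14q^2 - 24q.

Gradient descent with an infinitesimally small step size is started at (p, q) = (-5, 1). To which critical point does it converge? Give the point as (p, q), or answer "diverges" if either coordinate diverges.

diverges

phi is separable, so gradient descent decouples: p follows -∂phi/∂p, q follows -∂phi/∂q.
∂phi/∂p = -4p(p + 2)(p + 4); at p=-5 this is 60, so p decreases.
∂phi/∂q = 4(q - 3)(q + 1)(q + 2); at q=1 this is -48, so q increases.
The p-coordinate has no critical point in that direction and runs off to infinity.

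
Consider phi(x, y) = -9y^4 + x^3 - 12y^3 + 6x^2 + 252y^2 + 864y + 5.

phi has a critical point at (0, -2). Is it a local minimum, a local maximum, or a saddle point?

local minimum

The mixed partial ∂²phi/∂x∂y is 0, so the Hessian at any point is diag(phi_xx, phi_yy) = diag(6(x + 2), 36(-3y^2 - 2y + 14)).
At (0, -2): H = diag(12, 216).
Both eigenvalues are positive, so H is positive definite: a local minimum.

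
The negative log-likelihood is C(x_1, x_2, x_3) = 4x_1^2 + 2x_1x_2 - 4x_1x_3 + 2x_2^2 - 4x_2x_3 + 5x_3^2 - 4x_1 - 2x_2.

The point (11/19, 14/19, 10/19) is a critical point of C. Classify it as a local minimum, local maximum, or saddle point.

local minimum

The Hessian is constant: H = [[8, 2, -4], [2, 4, -4], [-4, -4, 10]].
Leading principal minors: Δ₁ = 8, Δ₂ = 28, Δ₃ = 152.
All leading minors are positive, so H is positive definite: a local minimum.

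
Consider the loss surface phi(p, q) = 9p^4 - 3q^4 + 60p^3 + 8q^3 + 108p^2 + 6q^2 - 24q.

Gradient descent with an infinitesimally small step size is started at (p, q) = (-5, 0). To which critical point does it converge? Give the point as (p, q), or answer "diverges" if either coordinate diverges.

(-3, 1)

phi is separable, so gradient descent decouples: p follows -∂phi/∂p, q follows -∂phi/∂q.
∂phi/∂p = 36p(p + 2)(p + 3); at p=-5 this is -1080, so p increases.
∂phi/∂q = -12(q - 2)(q - 1)(q + 1); at q=0 this is -24, so q increases.
p converges to its nearest critical value -3 (a local min of the p-part); q converges to 1. The iterate converges to (-3, 1).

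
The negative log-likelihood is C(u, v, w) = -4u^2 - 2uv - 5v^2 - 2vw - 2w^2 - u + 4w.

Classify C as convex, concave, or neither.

concave

C is quadratic, so its Hessian is the constant matrix H = [[-8, -2, 0], [-2, -10, -2], [0, -2, -4]].
Leading principal minors: -8, 76, -272.
Signs alternate −, +, − ⇒ H ≺ 0 ⇒ concave.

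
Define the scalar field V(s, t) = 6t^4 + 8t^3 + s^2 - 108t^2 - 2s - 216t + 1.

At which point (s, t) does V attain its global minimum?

V(s,t) separates as P(s) + Q(t) + 1, so its minimum is min P + min Q + 1.
P'(s) = 2s - 2 vanishes at s ∈ {1}; Q'(t) = 24(t - 3)(t + 1)(t + 3) vanishes at t ∈ {-3, -1, 3}.
Local minima of P (where P''>0): P(1)=-1. Local minima of Q: Q(-3)=-54, Q(3)=-918.
So the global minimum of V is P(1) + Q(3) + 1 = -1 − 918 + 1 = -918, attained at (1, 3).

(1, 3)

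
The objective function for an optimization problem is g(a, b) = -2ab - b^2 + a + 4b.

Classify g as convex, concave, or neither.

g is quadratic, so its Hessian is the constant matrix H = [[0, -2], [-2, -2]].
det(H) = -4, tr(H) = -2.
det(H) < 0, so H is indefinite: neither convex nor concave.

neither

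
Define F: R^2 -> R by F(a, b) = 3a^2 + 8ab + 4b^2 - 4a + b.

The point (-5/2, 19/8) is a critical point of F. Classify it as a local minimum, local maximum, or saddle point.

The Hessian of F is constant: H = [[6, 8], [8, 8]].
det(H) = 6·8 − 8² = -16.
Since det(H) < 0, H is indefinite and the critical point is a saddle point.

saddle point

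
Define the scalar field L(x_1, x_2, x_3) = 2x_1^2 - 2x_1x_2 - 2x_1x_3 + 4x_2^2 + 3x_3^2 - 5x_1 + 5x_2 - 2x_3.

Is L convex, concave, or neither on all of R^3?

convex

L is quadratic, so its Hessian is the constant matrix H = [[4, -2, -2], [-2, 8, 0], [-2, 0, 6]].
Leading principal minors: 4, 28, 136.
All positive ⇒ H ≻ 0 ⇒ convex.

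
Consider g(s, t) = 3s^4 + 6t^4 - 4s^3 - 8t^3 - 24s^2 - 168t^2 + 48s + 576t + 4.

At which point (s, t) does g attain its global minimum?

(-2, -4)

g(s,t) separates as P(s) + Q(t) + 4, so its minimum is min P + min Q + 4.
P'(s) = 12(s - 2)(s - 1)(s + 2) vanishes at s ∈ {-2, 1, 2}; Q'(t) = 24(t - 3)(t - 2)(t + 4) vanishes at t ∈ {-4, 2, 3}.
Local minima of P (where P''>0): P(-2)=-112, P(2)=16. Local minima of Q: Q(-4)=-2944, Q(3)=486.
So the global minimum of g is P(-2) + Q(-4) + 4 = -112 − 2944 + 4 = -3052, attained at (-2, -4).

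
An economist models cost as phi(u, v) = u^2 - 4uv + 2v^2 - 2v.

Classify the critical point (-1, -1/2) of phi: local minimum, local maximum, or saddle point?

The Hessian of phi is constant: H = [[2, -4], [-4, 4]].
det(H) = 2·4 − (-4)² = -8.
Since det(H) < 0, H is indefinite and the critical point is a saddle point.

saddle point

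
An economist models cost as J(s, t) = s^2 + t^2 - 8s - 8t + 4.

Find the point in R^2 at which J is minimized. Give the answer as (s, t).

J(s,t) separates as P(s) + Q(t) + 4, so its minimum is min P + min Q + 4.
P'(s) = 2s - 8 vanishes at s ∈ {4}; Q'(t) = 2(t - 4) vanishes at t ∈ {4}.
Local minima of P (where P''>0): P(4)=-16. Local minima of Q: Q(4)=-16.
So the global minimum of J is P(4) + Q(4) + 4 = -16 − 16 + 4 = -28, attained at (4, 4).

(4, 4)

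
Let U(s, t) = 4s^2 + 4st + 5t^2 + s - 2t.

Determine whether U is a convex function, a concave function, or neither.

U is quadratic, so its Hessian is the constant matrix H = [[8, 4], [4, 10]].
det(H) = 64, tr(H) = 18.
det(H) > 0 and tr(H) > 0, so H is positive definite everywhere: convex.

convex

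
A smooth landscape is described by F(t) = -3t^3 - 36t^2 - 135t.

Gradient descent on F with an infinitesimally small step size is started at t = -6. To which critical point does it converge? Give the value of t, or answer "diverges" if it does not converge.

F'(t) = -9(t + 3)(t + 5), so F'(-6) = -27.
Gradient descent moves in the -F' direction, i.e. t is increasing.
The nearest critical point in that direction is t = -5, where F'' = 18 > 0 (a local minimum). The iterate converges there.

-5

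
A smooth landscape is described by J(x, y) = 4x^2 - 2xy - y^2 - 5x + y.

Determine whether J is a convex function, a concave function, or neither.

J is quadratic, so its Hessian is the constant matrix H = [[8, -2], [-2, -2]].
det(H) = -20, tr(H) = 6.
det(H) < 0, so H is indefinite: neither convex nor concave.

neither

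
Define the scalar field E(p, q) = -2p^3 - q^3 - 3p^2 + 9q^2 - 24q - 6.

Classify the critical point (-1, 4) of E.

saddle point

The mixed partial ∂²E/∂p∂q is 0, so the Hessian at any point is diag(E_pp, E_qq) = diag(-6(2p + 1), 6(-q + 3)).
At (-1, 4): H = diag(6, -6).
The eigenvalues have opposite signs, so H is indefinite: a saddle point.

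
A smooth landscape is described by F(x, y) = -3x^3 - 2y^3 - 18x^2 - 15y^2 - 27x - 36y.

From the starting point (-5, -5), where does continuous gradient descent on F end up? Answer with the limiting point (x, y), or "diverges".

F is separable, so gradient descent decouples: x follows -∂F/∂x, y follows -∂F/∂y.
∂F/∂x = -9(x + 1)(x + 3); at x=-5 this is -72, so x increases.
∂F/∂y = -6(y + 2)(y + 3); at y=-5 this is -36, so y increases.
x converges to its nearest critical value -3 (a local min of the x-part); y converges to -3. The iterate converges to (-3, -3).

(-3, -3)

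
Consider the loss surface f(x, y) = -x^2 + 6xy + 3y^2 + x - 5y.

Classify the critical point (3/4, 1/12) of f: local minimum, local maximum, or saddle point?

The Hessian of f is constant: H = [[-2, 6], [6, 6]].
det(H) = (-2)·6 − 6² = -48.
Since det(H) < 0, H is indefinite and the critical point is a saddle point.

saddle point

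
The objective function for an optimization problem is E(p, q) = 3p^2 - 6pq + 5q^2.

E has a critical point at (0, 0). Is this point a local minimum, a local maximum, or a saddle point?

The Hessian of E is constant: H = [[6, -6], [-6, 10]].
det(H) = 6·10 − (-6)² = 24.
det(H) > 0 and tr(H) = 16 > 0, so H is positive definite and the point is a local minimum.

local minimum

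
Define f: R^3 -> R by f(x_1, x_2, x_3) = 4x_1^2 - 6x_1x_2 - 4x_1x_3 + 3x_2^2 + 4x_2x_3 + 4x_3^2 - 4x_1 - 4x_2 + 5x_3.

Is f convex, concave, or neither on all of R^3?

f is quadratic, so its Hessian is the constant matrix H = [[8, -6, -4], [-6, 6, 4], [-4, 4, 8]].
Leading principal minors: 8, 12, 64.
All positive ⇒ H ≻ 0 ⇒ convex.

convex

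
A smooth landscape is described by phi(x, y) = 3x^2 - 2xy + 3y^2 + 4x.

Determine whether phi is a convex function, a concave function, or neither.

convex

phi is quadratic, so its Hessian is the constant matrix H = [[6, -2], [-2, 6]].
det(H) = 32, tr(H) = 12.
det(H) > 0 and tr(H) > 0, so H is positive definite everywhere: convex.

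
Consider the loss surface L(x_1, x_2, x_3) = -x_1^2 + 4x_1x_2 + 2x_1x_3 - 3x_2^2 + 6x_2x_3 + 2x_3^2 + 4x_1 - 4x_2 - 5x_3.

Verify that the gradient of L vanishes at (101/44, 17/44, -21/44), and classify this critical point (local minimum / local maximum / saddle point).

∇L = (-2x_1 + 4x_2 + 2x_3 + 4, 4x_1 - 6x_2 + 6x_3 - 4, 2x_1 + 6x_2 + 4x_3 - 5); substituting (101/44, 17/44, -21/44) gives ∇L = (0, 0, 0), so (101/44, 17/44, -21/44) is indeed a critical point.
The Hessian is constant: H = [[-2, 4, 2], [4, -6, 6], [2, 6, 4]].
Leading principal minors: Δ₁ = -2, Δ₂ = -4, Δ₃ = 176.
The minors fit neither the all-positive nor the alternating-sign pattern, so H is indefinite: a saddle point.

saddle point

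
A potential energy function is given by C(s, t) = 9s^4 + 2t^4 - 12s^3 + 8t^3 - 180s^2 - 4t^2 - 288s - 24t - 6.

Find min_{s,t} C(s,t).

C(s,t) separates as P(s) + Q(t) − 6, so its minimum is min P + min Q − 6.
P'(s) = 36(s - 4)(s + 1)(s + 2) vanishes at s ∈ {-2, -1, 4}; Q'(t) = 8(t - 1)(t + 1)(t + 3) vanishes at t ∈ {-3, -1, 1}.
Local minima of P (where P''>0): P(-2)=96, P(4)=-2496. Local minima of Q: Q(-3)=-18, Q(1)=-18.
So the global minimum of C is P(4) + Q(-3) − 6 = -2496 − 18 − 6 = -2520, attained at (4, -3).

-2520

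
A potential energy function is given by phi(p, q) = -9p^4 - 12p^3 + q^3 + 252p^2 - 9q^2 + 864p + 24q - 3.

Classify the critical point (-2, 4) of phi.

The mixed partial ∂²phi/∂p∂q is 0, so the Hessian at any point is diag(phi_pp, phi_qq) = diag(36(-3p^2 - 2p + 14), 6(q - 3)).
At (-2, 4): H = diag(216, 6).
Both eigenvalues are positive, so H is positive definite: a local minimum.

local minimum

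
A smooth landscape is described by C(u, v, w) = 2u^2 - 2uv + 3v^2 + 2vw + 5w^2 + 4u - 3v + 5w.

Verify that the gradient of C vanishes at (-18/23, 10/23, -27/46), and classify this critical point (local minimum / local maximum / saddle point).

∇C = (4u - 2v + 4, -2u + 6v + 2w - 3, 2v + 10w + 5); substituting (-18/23, 10/23, -27/46) gives ∇C = (0, 0, 0), so (-18/23, 10/23, -27/46) is indeed a critical point.
The Hessian is constant: H = [[4, -2, 0], [-2, 6, 2], [0, 2, 10]].
Leading principal minors: Δ₁ = 4, Δ₂ = 20, Δ₃ = 184.
All leading minors are positive, so H is positive definite: a local minimum.

local minimum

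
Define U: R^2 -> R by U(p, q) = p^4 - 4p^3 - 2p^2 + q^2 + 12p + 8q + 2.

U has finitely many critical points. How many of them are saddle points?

1

U separates as a function of p plus a function of q, so ∇U=0 decouples.
∂U/∂p = 4(p - 3)(p - 1)(p + 1) = 0 at p ∈ {-1, 1, 3}; ∂U/∂q = 2(q + 4) = 0 at q ∈ {-4}.
The Hessian is diagonal: diag(U_pp, U_qq). Second derivatives: U_pp(-1)=32, U_pp(1)=-16, U_pp(3)=32; U_qq(-4)=2.
Saddle points occur where the two diagonal entries have opposite signs: (1, -4). Count: 1.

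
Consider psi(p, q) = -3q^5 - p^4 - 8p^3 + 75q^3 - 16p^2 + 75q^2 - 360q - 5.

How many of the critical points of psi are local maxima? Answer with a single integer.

psi separates as a function of p plus a function of q, so ∇psi=0 decouples.
∂psi/∂p = -4p(p + 2)(p + 4) = 0 at p ∈ {-4, -2, 0}; ∂psi/∂q = -15(q - 4)(q - 1)(q + 2)(q + 3) = 0 at q ∈ {-3, -2, 1, 4}.
The Hessian is diagonal: diag(psi_pp, psi_qq). Second derivatives: psi_pp(-4)=-32, psi_pp(-2)=16, psi_pp(0)=-32; psi_qq(-3)=420, psi_qq(-2)=-270, psi_qq(1)=540, psi_qq(4)=-1890.
Local maxima occur where both diagonal entries negative: (-4, -2), (-4, 4), (0, -2), (0, 4). Count: 4.

4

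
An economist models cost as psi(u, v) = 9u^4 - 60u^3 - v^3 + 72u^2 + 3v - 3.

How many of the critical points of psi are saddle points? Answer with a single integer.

psi separates as a function of u plus a function of v, so ∇psi=0 decouples.
∂psi/∂u = 36u(u - 4)(u - 1) = 0 at u ∈ {0, 1, 4}; ∂psi/∂v = -3(v - 1)(v + 1) = 0 at v ∈ {-1, 1}.
The Hessian is diagonal: diag(psi_uu, psi_vv). Second derivatives: psi_uu(0)=144, psi_uu(1)=-108, psi_uu(4)=432; psi_vv(-1)=6, psi_vv(1)=-6.
Saddle points occur where the two diagonal entries have opposite signs: (0, 1), (1, -1), (4, 1). Count: 3.

3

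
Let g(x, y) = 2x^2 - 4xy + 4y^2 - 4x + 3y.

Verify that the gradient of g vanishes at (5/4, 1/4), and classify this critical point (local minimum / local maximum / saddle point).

local minimum

∇g = (4x - 4y - 4, -4x + 8y + 3); substituting (5/4, 1/4) gives ∇g = (0, 0), so (5/4, 1/4) is indeed a critical point.
The Hessian of g is constant: H = [[4, -4], [-4, 8]].
det(H) = 4·8 − (-4)² = 16.
det(H) > 0 and tr(H) = 12 > 0, so H is positive definite and the point is a local minimum.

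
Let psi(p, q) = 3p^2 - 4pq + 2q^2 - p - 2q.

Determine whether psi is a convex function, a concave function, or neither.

convex

psi is quadratic, so its Hessian is the constant matrix H = [[6, -4], [-4, 4]].
det(H) = 8, tr(H) = 10.
det(H) > 0 and tr(H) > 0, so H is positive definite everywhere: convex.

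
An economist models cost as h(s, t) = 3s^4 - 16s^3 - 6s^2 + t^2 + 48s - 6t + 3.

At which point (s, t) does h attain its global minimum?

(4, 3)

h(s,t) separates as P(s) + Q(t) + 3, so its minimum is min P + min Q + 3.
P'(s) = 12(s - 4)(s - 1)(s + 1) vanishes at s ∈ {-1, 1, 4}; Q'(t) = 2(t - 3) vanishes at t ∈ {3}.
Local minima of P (where P''>0): P(-1)=-35, P(4)=-160. Local minima of Q: Q(3)=-9.
So the global minimum of h is P(4) + Q(3) + 3 = -160 − 9 + 3 = -166, attained at (4, 3).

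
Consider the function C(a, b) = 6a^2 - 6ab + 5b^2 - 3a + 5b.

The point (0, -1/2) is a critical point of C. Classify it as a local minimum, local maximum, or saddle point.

The Hessian of C is constant: H = [[12, -6], [-6, 10]].
det(H) = 12·10 − (-6)² = 84.
det(H) > 0 and tr(H) = 22 > 0, so H is positive definite and the point is a local minimum.

local minimum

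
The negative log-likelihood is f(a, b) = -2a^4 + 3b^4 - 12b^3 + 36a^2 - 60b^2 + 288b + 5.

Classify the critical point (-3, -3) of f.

saddle point

The mixed partial ∂²f/∂a∂b is 0, so the Hessian at any point is diag(f_aa, f_bb) = diag(24(-a^2 + 3), 12(3b^2 - 6b - 10)).
At (-3, -3): H = diag(-144, 420).
The eigenvalues have opposite signs, so H is indefinite: a saddle point.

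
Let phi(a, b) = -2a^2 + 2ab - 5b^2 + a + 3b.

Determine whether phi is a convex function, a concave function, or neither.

concave

phi is quadratic, so its Hessian is the constant matrix H = [[-4, 2], [2, -10]].
det(H) = 36, tr(H) = -14.
det(H) > 0 and tr(H) < 0, so H is negative definite everywhere: concave.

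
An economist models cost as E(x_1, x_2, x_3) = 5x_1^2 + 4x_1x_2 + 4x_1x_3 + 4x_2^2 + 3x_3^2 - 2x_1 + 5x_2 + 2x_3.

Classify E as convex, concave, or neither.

convex

E is quadratic, so its Hessian is the constant matrix H = [[10, 4, 4], [4, 8, 0], [4, 0, 6]].
Leading principal minors: 10, 64, 256.
All positive ⇒ H ≻ 0 ⇒ convex.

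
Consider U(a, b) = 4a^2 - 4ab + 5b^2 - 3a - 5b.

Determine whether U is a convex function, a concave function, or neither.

U is quadratic, so its Hessian is the constant matrix H = [[8, -4], [-4, 10]].
det(H) = 64, tr(H) = 18.
det(H) > 0 and tr(H) > 0, so H is positive definite everywhere: convex.

convex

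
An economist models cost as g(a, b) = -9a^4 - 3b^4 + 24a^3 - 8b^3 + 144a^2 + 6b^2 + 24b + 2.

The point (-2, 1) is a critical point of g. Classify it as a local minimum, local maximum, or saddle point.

The mixed partial ∂²g/∂a∂b is 0, so the Hessian at any point is diag(g_aa, g_bb) = diag(36(-3a^2 + 4a + 8), 12(-3b^2 - 4b + 1)).
At (-2, 1): H = diag(-432, -72).
Both eigenvalues are negative, so H is negative definite: a local maximum.

local maximum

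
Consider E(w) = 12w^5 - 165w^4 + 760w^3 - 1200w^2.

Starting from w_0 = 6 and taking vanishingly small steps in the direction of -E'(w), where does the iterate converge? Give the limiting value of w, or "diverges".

5

E'(w) = 60w(w - 5)(w - 4)(w - 2), so E'(6) = 2880.
Gradient descent moves in the -E' direction, i.e. w is decreasing.
The nearest critical point in that direction is w = 5, where E'' = 900 > 0 (a local minimum). The iterate converges there.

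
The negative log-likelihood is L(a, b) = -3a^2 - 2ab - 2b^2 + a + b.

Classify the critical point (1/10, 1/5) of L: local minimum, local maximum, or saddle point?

The Hessian of L is constant: H = [[-6, -2], [-2, -4]].
det(H) = (-6)·(-4) − (-2)² = 20.
det(H) > 0 and tr(H) = -10 < 0, so H is negative definite and the point is a local maximum.

local maximum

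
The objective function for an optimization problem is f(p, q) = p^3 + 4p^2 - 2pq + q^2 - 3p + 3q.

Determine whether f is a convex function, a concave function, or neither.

The term p^3 is cubic, so the Hessian is not constant.
∂²f/∂p² = 6p + 8, which takes both signs as p varies (negative for sufficiently negative p). A diagonal entry of the Hessian changing sign means the Hessian is neither positive- nor negative-semidefinite on all of R^2.

neither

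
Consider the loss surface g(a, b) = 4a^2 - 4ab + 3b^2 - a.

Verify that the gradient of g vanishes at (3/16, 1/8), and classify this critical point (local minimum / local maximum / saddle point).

∇g = (8a - 4b - 1, -4a + 6b); substituting (3/16, 1/8) gives ∇g = (0, 0), so (3/16, 1/8) is indeed a critical point.
The Hessian of g is constant: H = [[8, -4], [-4, 6]].
det(H) = 8·6 − (-4)² = 32.
det(H) > 0 and tr(H) = 14 > 0, so H is positive definite and the point is a local minimum.

local minimum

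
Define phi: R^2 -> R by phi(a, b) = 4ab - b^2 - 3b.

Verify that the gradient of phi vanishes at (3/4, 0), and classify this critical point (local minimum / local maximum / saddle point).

saddle point

∇phi = (4b, 4a - 2b - 3); substituting (3/4, 0) gives ∇phi = (0, 0), so (3/4, 0) is indeed a critical point.
The Hessian of phi is constant: H = [[0, 4], [4, -2]].
det(H) = 0·(-2) − 4² = -16.
Since det(H) < 0, H is indefinite and the critical point is a saddle point.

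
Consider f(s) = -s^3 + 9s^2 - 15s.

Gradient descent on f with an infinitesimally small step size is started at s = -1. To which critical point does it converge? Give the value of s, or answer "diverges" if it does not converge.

f'(s) = -3(s - 5)(s - 1), so f'(-1) = -36.
Gradient descent moves in the -f' direction, i.e. s is increasing.
The nearest critical point in that direction is s = 1, where f'' = 12 > 0 (a local minimum). The iterate converges there.

1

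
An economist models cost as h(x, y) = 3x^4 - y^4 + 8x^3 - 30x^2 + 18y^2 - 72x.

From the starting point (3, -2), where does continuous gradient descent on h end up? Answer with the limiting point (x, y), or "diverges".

h is separable, so gradient descent decouples: x follows -∂h/∂x, y follows -∂h/∂y.
∂h/∂x = 12(x - 2)(x + 1)(x + 3); at x=3 this is 288, so x decreases.
∂h/∂y = -4y(y - 3)(y + 3); at y=-2 this is -40, so y increases.
x converges to its nearest critical value 2 (a local min of the x-part); y converges to 0. The iterate converges to (2, 0).

(2, 0)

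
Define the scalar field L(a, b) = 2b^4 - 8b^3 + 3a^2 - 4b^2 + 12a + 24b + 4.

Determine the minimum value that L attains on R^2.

-26

L(a,b) separates as P(a) + Q(b) + 4, so its minimum is min P + min Q + 4.
P'(a) = 6a + 12 vanishes at a ∈ {-2}; Q'(b) = 8(b - 3)(b - 1)(b + 1) vanishes at b ∈ {-1, 1, 3}.
Local minima of P (where P''>0): P(-2)=-12. Local minima of Q: Q(-1)=-18, Q(3)=-18.
So the global minimum of L is P(-2) + Q(-1) + 4 = -12 − 18 + 4 = -26, attained at (-2, -1).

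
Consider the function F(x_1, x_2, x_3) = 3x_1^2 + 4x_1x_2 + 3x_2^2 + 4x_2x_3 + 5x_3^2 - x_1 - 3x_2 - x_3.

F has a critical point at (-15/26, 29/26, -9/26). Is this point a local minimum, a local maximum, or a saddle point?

local minimum

The Hessian is constant: H = [[6, 4, 0], [4, 6, 4], [0, 4, 10]].
Leading principal minors: Δ₁ = 6, Δ₂ = 20, Δ₃ = 104.
All leading minors are positive, so H is positive definite: a local minimum.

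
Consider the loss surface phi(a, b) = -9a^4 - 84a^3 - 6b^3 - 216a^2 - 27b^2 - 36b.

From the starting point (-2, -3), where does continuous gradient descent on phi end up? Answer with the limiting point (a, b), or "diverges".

(-3, -2)

phi is separable, so gradient descent decouples: a follows -∂phi/∂a, b follows -∂phi/∂b.
∂phi/∂a = -36a(a + 3)(a + 4); at a=-2 this is 144, so a decreases.
∂phi/∂b = -18(b + 1)(b + 2); at b=-3 this is -36, so b increases.
a converges to its nearest critical value -3 (a local min of the a-part); b converges to -2. The iterate converges to (-3, -2).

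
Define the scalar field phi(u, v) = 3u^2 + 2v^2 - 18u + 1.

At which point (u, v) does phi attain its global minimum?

(3, 0)

phi(u,v) separates as P(u) + Q(v) + 1, so its minimum is min P + min Q + 1.
P'(u) = 6u - 18 vanishes at u ∈ {3}; Q'(v) = 4v vanishes at v ∈ {0}.
Local minima of P (where P''>0): P(3)=-27. Local minima of Q: Q(0)=0.
So the global minimum of phi is P(3) + Q(0) + 1 = -27 + 0 + 1 = -26, attained at (3, 0).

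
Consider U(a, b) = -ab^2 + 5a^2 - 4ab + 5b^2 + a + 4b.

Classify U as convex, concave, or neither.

neither

The term -ab^2 is cubic, so the Hessian is not constant.
∂²U/∂b² = -2a + 10, which takes both signs as a varies (negative for sufficiently large a). A diagonal entry of the Hessian changing sign means the Hessian is neither positive- nor negative-semidefinite on all of R^2.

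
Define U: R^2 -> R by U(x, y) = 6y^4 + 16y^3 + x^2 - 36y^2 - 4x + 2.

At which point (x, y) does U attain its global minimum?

U(x,y) separates as P(x) + Q(y) + 2, so its minimum is min P + min Q + 2.
P'(x) = 2x - 4 vanishes at x ∈ {2}; Q'(y) = 24y(y - 1)(y + 3) vanishes at y ∈ {-3, 0, 1}.
Local minima of P (where P''>0): P(2)=-4. Local minima of Q: Q(-3)=-270, Q(1)=-14.
So the global minimum of U is P(2) + Q(-3) + 2 = -4 − 270 + 2 = -272, attained at (2, -3).

(2, -3)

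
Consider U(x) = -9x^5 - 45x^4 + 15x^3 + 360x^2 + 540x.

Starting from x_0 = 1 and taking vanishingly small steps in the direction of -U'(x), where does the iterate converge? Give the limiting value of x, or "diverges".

-1

U'(x) = -45(x - 2)(x + 1)(x + 2)(x + 3), so U'(1) = 1080.
Gradient descent moves in the -U' direction, i.e. x is decreasing.
The nearest critical point in that direction is x = -1, where U'' = 270 > 0 (a local minimum). The iterate converges there.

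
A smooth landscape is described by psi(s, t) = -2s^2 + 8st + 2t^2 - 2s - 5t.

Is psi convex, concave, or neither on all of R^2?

psi is quadratic, so its Hessian is the constant matrix H = [[-4, 8], [8, 4]].
det(H) = -80, tr(H) = 0.
det(H) < 0, so H is indefinite: neither convex nor concave.

neither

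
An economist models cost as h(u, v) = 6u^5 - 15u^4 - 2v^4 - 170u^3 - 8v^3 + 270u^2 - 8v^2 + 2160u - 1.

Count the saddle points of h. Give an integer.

6

h separates as a function of u plus a function of v, so ∇h=0 decouples.
∂h/∂u = 30(u - 4)(u - 3)(u + 2)(u + 3) = 0 at u ∈ {-3, -2, 3, 4}; ∂h/∂v = -8v(v + 1)(v + 2) = 0 at v ∈ {-2, -1, 0}.
The Hessian is diagonal: diag(h_uu, h_vv). Second derivatives: h_uu(-3)=-1260, h_uu(-2)=900, h_uu(3)=-900, h_uu(4)=1260; h_vv(-2)=-16, h_vv(-1)=8, h_vv(0)=-16.
Saddle points occur where the two diagonal entries have opposite signs: (-3, -1), (-2, -2), (-2, 0), (3, -1), (4, -2), (4, 0). Count: 6.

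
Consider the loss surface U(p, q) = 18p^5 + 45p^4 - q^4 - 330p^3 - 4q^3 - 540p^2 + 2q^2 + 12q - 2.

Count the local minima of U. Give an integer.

U separates as a function of p plus a function of q, so ∇U=0 decouples.
∂U/∂p = 90p(p - 3)(p + 1)(p + 4) = 0 at p ∈ {-4, -1, 0, 3}; ∂U/∂q = -4(q - 1)(q + 1)(q + 3) = 0 at q ∈ {-3, -1, 1}.
The Hessian is diagonal: diag(U_pp, U_qq). Second derivatives: U_pp(-4)=-7560, U_pp(-1)=1080, U_pp(0)=-1080, U_pp(3)=7560; U_qq(-3)=-32, U_qq(-1)=16, U_qq(1)=-32.
Local minima occur where both diagonal entries positive: (-1, -1), (3, -1). Count: 2.

2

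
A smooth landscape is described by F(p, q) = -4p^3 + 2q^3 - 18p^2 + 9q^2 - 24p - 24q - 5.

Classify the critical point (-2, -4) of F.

The mixed partial ∂²F/∂p∂q is 0, so the Hessian at any point is diag(F_pp, F_qq) = diag(-12(2p + 3), 6(2q + 3)).
At (-2, -4): H = diag(12, -30).
The eigenvalues have opposite signs, so H is indefinite: a saddle point.

saddle point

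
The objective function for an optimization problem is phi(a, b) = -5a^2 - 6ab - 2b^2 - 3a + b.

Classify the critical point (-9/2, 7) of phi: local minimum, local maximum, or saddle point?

The Hessian of phi is constant: H = [[-10, -6], [-6, -4]].
det(H) = (-10)·(-4) − (-6)² = 4.
det(H) > 0 and tr(H) = -14 < 0, so H is negative definite and the point is a local maximum.

local maximum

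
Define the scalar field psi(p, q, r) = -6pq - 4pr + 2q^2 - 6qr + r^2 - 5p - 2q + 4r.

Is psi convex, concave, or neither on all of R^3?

psi is quadratic, so its Hessian is the constant matrix H = [[0, -6, -4], [-6, 4, -6], [-4, -6, 2]].
Leading principal minors: 0, -36, -424.
Neither pattern holds ⇒ H is indefinite ⇒ neither convex nor concave.

neither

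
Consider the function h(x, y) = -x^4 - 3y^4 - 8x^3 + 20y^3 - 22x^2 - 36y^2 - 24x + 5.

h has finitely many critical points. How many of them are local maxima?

4

h separates as a function of x plus a function of y, so ∇h=0 decouples.
∂h/∂x = -4(x + 1)(x + 2)(x + 3) = 0 at x ∈ {-3, -2, -1}; ∂h/∂y = -12y(y - 3)(y - 2) = 0 at y ∈ {0, 2, 3}.
The Hessian is diagonal: diag(h_xx, h_yy). Second derivatives: h_xx(-3)=-8, h_xx(-2)=4, h_xx(-1)=-8; h_yy(0)=-72, h_yy(2)=24, h_yy(3)=-36.
Local maxima occur where both diagonal entries negative: (-3, 0), (-3, 3), (-1, 0), (-1, 3). Count: 4.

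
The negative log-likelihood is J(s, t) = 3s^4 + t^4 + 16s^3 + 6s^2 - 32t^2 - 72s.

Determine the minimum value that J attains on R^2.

-303

J(s,t) separates as P(s) + Q(t), so its minimum is min P + min Q.
P'(s) = 12(s - 1)(s + 2)(s + 3) vanishes at s ∈ {-3, -2, 1}; Q'(t) = 4t(t - 4)(t + 4) vanishes at t ∈ {-4, 0, 4}.
Local minima of P (where P''>0): P(-3)=81, P(1)=-47. Local minima of Q: Q(-4)=-256, Q(4)=-256.
So the global minimum of J is P(1) + Q(-4) = -47 − 256 = -303, attained at (1, -4).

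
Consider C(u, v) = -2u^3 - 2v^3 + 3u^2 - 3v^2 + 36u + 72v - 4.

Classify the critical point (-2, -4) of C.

The mixed partial ∂²C/∂u∂v is 0, so the Hessian at any point is diag(C_uu, C_vv) = diag(6(-2u + 1), -6(2v + 1)).
At (-2, -4): H = diag(30, 42).
Both eigenvalues are positive, so H is positive definite: a local minimum.

local minimum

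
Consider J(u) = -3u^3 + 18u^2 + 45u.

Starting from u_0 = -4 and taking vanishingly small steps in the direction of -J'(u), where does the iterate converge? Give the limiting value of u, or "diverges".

J'(u) = -9(u - 5)(u + 1), so J'(-4) = -243.
Gradient descent moves in the -J' direction, i.e. u is increasing.
The nearest critical point in that direction is u = -1, where J'' = 54 > 0 (a local minimum). The iterate converges there.

-1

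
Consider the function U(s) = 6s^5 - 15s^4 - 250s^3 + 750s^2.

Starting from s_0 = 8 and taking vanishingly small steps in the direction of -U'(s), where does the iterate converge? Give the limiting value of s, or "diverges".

5

U'(s) = 30s(s - 5)(s - 2)(s + 5), so U'(8) = 56160.
Gradient descent moves in the -U' direction, i.e. s is decreasing.
The nearest critical point in that direction is s = 5, where U'' = 4500 > 0 (a local minimum). The iterate converges there.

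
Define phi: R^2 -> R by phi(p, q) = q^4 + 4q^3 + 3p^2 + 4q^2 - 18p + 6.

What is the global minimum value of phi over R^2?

phi(p,q) separates as A(p) + B(q) + 6, so its minimum is min A + min B + 6.
A'(p) = 6p - 18 vanishes at p ∈ {3}; B'(q) = 4q(q + 1)(q + 2) vanishes at q ∈ {-2, -1, 0}.
Local minima of A (where A''>0): A(3)=-27. Local minima of B: B(-2)=0, B(0)=0.
So the global minimum of phi is A(3) + B(-2) + 6 = -27 + 0 + 6 = -21, attained at (3, -2).

-21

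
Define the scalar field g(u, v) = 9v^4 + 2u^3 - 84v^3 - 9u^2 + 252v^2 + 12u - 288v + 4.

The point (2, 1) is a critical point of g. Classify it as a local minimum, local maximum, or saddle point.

local minimum

The mixed partial ∂²g/∂u∂v is 0, so the Hessian at any point is diag(g_uu, g_vv) = diag(6(2u - 3), 36(3v^2 - 14v + 14)).
At (2, 1): H = diag(6, 108).
Both eigenvalues are positive, so H is positive definite: a local minimum.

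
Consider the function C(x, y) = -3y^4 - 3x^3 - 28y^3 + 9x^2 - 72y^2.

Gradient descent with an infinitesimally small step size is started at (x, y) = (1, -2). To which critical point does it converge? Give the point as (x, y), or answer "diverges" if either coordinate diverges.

(0, -3)

C is separable, so gradient descent decouples: x follows -∂C/∂x, y follows -∂C/∂y.
∂C/∂x = -9x(x - 2); at x=1 this is 9, so x decreases.
∂C/∂y = -12y(y + 3)(y + 4); at y=-2 this is 48, so y decreases.
x converges to its nearest critical value 0 (a local min of the x-part); y converges to -3. The iterate converges to (0, -3).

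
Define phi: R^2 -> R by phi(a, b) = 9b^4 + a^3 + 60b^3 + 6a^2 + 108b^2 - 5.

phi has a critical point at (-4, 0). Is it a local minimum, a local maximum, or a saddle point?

The mixed partial ∂²phi/∂a∂b is 0, so the Hessian at any point is diag(phi_aa, phi_bb) = diag(6(a + 2), 36(3b^2 + 10b + 6)).
At (-4, 0): H = diag(-12, 216).
The eigenvalues have opposite signs, so H is indefinite: a saddle point.

saddle point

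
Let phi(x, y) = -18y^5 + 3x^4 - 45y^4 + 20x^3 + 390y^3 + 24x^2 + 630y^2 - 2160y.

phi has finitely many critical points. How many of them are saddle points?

6

phi separates as a function of x plus a function of y, so ∇phi=0 decouples.
∂phi/∂x = 12x(x + 1)(x + 4) = 0 at x ∈ {-4, -1, 0}; ∂phi/∂y = -90(y - 3)(y - 1)(y + 2)(y + 4) = 0 at y ∈ {-4, -2, 1, 3}.
The Hessian is diagonal: diag(phi_xx, phi_yy). Second derivatives: phi_xx(-4)=144, phi_xx(-1)=-36, phi_xx(0)=48; phi_yy(-4)=6300, phi_yy(-2)=-2700, phi_yy(1)=2700, phi_yy(3)=-6300.
Saddle points occur where the two diagonal entries have opposite signs: (-4, -2), (-4, 3), (-1, -4), (-1, 1), (0, -2), (0, 3). Count: 6.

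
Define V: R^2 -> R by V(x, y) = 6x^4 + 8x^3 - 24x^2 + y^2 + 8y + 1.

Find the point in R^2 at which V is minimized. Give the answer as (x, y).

V(x,y) separates as P(x) + Q(y) + 1, so its minimum is min P + min Q + 1.
P'(x) = 24x(x - 1)(x + 2) vanishes at x ∈ {-2, 0, 1}; Q'(y) = 2y + 8 vanishes at y ∈ {-4}.
Local minima of P (where P''>0): P(-2)=-64, P(1)=-10. Local minima of Q: Q(-4)=-16.
So the global minimum of V is P(-2) + Q(-4) + 1 = -64 − 16 + 1 = -79, attained at (-2, -4).

(-2, -4)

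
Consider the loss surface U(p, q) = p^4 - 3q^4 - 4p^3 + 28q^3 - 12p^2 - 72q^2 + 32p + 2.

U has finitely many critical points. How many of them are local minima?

2

U separates as a function of p plus a function of q, so ∇U=0 decouples.
∂U/∂p = 4(p - 4)(p - 1)(p + 2) = 0 at p ∈ {-2, 1, 4}; ∂U/∂q = -12q(q - 4)(q - 3) = 0 at q ∈ {0, 3, 4}.
The Hessian is diagonal: diag(U_pp, U_qq). Second derivatives: U_pp(-2)=72, U_pp(1)=-36, U_pp(4)=72; U_qq(0)=-144, U_qq(3)=36, U_qq(4)=-48.
Local minima occur where both diagonal entries positive: (-2, 3), (4, 3). Count: 2.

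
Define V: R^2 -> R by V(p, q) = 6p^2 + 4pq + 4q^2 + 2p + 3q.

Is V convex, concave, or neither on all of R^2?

V is quadratic, so its Hessian is the constant matrix H = [[12, 4], [4, 8]].
det(H) = 80, tr(H) = 20.
det(H) > 0 and tr(H) > 0, so H is positive definite everywhere: convex.

convex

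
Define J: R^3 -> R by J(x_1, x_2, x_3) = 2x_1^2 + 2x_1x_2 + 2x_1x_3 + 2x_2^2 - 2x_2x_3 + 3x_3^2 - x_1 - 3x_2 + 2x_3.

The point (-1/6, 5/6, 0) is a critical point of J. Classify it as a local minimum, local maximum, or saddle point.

The Hessian is constant: H = [[4, 2, 2], [2, 4, -2], [2, -2, 6]].
Leading principal minors: Δ₁ = 4, Δ₂ = 12, Δ₃ = 24.
All leading minors are positive, so H is positive definite: a local minimum.

local minimum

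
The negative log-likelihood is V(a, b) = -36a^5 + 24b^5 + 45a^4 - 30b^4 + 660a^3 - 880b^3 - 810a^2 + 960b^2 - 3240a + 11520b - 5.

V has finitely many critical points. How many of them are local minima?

V separates as a function of a plus a function of b, so ∇V=0 decouples.
∂V/∂a = -180(a - 3)(a - 2)(a + 1)(a + 3) = 0 at a ∈ {-3, -1, 2, 3}; ∂V/∂b = 120(b - 4)(b - 3)(b + 2)(b + 4) = 0 at b ∈ {-4, -2, 3, 4}.
The Hessian is diagonal: diag(V_aa, V_bb). Second derivatives: V_aa(-3)=10800, V_aa(-1)=-4320, V_aa(2)=2700, V_aa(3)=-4320; V_bb(-4)=-13440, V_bb(-2)=7200, V_bb(3)=-4200, V_bb(4)=5760.
Local minima occur where both diagonal entries positive: (-3, -2), (-3, 4), (2, -2), (2, 4). Count: 4.

4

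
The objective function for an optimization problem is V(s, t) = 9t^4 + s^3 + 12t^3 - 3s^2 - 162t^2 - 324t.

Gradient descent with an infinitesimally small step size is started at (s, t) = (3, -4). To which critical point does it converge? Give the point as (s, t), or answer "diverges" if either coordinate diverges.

(2, -3)

V is separable, so gradient descent decouples: s follows -∂V/∂s, t follows -∂V/∂t.
∂V/∂s = 3s(s - 2); at s=3 this is 9, so s decreases.
∂V/∂t = 36(t - 3)(t + 1)(t + 3); at t=-4 this is -756, so t increases.
s converges to its nearest critical value 2 (a local min of the s-part); t converges to -3. The iterate converges to (2, -3).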